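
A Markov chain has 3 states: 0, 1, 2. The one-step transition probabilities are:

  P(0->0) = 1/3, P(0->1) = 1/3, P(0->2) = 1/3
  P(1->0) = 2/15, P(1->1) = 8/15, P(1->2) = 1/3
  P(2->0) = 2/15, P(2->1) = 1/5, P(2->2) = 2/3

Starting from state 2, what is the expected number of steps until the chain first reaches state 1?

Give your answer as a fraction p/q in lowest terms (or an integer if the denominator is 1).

Answer: 9/2

Derivation:
Let h_i = expected steps to first reach 1 from state i.
Boundary: h_1 = 0.
First-step equations for the other states:
  h_0 = 1 + 1/3*h_0 + 1/3*h_1 + 1/3*h_2
  h_2 = 1 + 2/15*h_0 + 1/5*h_1 + 2/3*h_2

Substituting h_1 = 0 and rearranging gives the linear system (I - Q) h = 1:
  [2/3, -1/3] . (h_0, h_2) = 1
  [-2/15, 1/3] . (h_0, h_2) = 1

Solving yields:
  h_0 = 15/4
  h_2 = 9/2

Starting state is 2, so the expected hitting time is h_2 = 9/2.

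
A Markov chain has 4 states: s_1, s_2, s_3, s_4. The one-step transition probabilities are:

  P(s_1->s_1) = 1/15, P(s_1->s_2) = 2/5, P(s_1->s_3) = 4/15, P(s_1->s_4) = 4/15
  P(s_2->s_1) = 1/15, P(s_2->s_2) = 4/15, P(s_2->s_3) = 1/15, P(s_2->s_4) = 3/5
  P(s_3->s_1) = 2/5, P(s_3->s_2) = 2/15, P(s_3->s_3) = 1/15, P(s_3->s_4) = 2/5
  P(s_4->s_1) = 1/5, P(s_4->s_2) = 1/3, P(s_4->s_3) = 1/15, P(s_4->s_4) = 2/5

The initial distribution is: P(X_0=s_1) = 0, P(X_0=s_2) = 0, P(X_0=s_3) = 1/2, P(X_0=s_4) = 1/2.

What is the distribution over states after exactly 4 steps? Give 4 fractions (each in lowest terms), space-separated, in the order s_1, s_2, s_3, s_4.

Answer: 1598/10125 15464/50625 1117/11250 4921/11250

Derivation:
Propagating the distribution step by step (d_{t+1} = d_t * P):
d_0 = (s_1=0, s_2=0, s_3=1/2, s_4=1/2)
  d_1[s_1] = 0*1/15 + 0*1/15 + 1/2*2/5 + 1/2*1/5 = 3/10
  d_1[s_2] = 0*2/5 + 0*4/15 + 1/2*2/15 + 1/2*1/3 = 7/30
  d_1[s_3] = 0*4/15 + 0*1/15 + 1/2*1/15 + 1/2*1/15 = 1/15
  d_1[s_4] = 0*4/15 + 0*3/5 + 1/2*2/5 + 1/2*2/5 = 2/5
d_1 = (s_1=3/10, s_2=7/30, s_3=1/15, s_4=2/5)
  d_2[s_1] = 3/10*1/15 + 7/30*1/15 + 1/15*2/5 + 2/5*1/5 = 32/225
  d_2[s_2] = 3/10*2/5 + 7/30*4/15 + 1/15*2/15 + 2/5*1/3 = 73/225
  d_2[s_3] = 3/10*4/15 + 7/30*1/15 + 1/15*1/15 + 2/5*1/15 = 19/150
  d_2[s_4] = 3/10*4/15 + 7/30*3/5 + 1/15*2/5 + 2/5*2/5 = 61/150
d_2 = (s_1=32/225, s_2=73/225, s_3=19/150, s_4=61/150)
  d_3[s_1] = 32/225*1/15 + 73/225*1/15 + 19/150*2/5 + 61/150*1/5 = 367/2250
  d_3[s_2] = 32/225*2/5 + 73/225*4/15 + 19/150*2/15 + 61/150*1/3 = 1997/6750
  d_3[s_3] = 32/225*4/15 + 73/225*1/15 + 19/150*1/15 + 61/150*1/15 = 107/1125
  d_3[s_4] = 32/225*4/15 + 73/225*3/5 + 19/150*2/5 + 61/150*2/5 = 301/675
d_3 = (s_1=367/2250, s_2=1997/6750, s_3=107/1125, s_4=301/675)
  d_4[s_1] = 367/2250*1/15 + 1997/6750*1/15 + 107/1125*2/5 + 301/675*1/5 = 1598/10125
  d_4[s_2] = 367/2250*2/5 + 1997/6750*4/15 + 107/1125*2/15 + 301/675*1/3 = 15464/50625
  d_4[s_3] = 367/2250*4/15 + 1997/6750*1/15 + 107/1125*1/15 + 301/675*1/15 = 1117/11250
  d_4[s_4] = 367/2250*4/15 + 1997/6750*3/5 + 107/1125*2/5 + 301/675*2/5 = 4921/11250
d_4 = (s_1=1598/10125, s_2=15464/50625, s_3=1117/11250, s_4=4921/11250)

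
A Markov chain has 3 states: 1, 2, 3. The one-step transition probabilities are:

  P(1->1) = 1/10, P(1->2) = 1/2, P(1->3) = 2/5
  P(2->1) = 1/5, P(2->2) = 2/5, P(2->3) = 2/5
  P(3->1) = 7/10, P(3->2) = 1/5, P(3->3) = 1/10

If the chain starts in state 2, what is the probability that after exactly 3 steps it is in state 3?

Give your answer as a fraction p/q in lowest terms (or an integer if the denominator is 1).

Answer: 79/250

Derivation:
Computing P^3 by repeated multiplication:
P^1 =
  1: [1/10, 1/2, 2/5]
  2: [1/5, 2/5, 2/5]
  3: [7/10, 1/5, 1/10]
P^2 =
  1: [39/100, 33/100, 7/25]
  2: [19/50, 17/50, 7/25]
  3: [9/50, 9/20, 37/100]
P^3 =
  1: [301/1000, 383/1000, 79/250]
  2: [151/500, 191/500, 79/250]
  3: [367/1000, 43/125, 289/1000]

(P^3)[2 -> 3] = 79/250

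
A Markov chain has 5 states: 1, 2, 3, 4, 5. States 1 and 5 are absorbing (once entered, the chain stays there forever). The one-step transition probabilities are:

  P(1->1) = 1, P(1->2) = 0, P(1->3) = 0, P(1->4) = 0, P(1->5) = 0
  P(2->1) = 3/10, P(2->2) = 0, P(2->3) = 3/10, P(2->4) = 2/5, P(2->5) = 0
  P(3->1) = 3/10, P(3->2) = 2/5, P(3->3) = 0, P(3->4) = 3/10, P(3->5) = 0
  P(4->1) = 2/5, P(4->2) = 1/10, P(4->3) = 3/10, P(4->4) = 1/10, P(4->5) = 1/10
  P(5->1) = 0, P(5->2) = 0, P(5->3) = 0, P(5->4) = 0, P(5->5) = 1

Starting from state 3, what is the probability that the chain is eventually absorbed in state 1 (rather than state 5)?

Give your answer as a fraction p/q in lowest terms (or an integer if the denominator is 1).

Answer: 559/605

Derivation:
Let a_i = P(absorbed in 1 | start in state i).
Boundary conditions: a_1 = 1, a_5 = 0.
For each transient state i, a_i = sum_j P(i->j) * a_j:
  a_2 = 3/10*a_1 + 0*a_2 + 3/10*a_3 + 2/5*a_4 + 0*a_5
  a_3 = 3/10*a_1 + 2/5*a_2 + 0*a_3 + 3/10*a_4 + 0*a_5
  a_4 = 2/5*a_1 + 1/10*a_2 + 3/10*a_3 + 1/10*a_4 + 1/10*a_5

Substituting a_1 = 1 and a_5 = 0, rearrange to (I - Q) a = r where r[i] = P(i -> 1):
  [1, -3/10, -2/5] . (a_2, a_3, a_4) = 3/10
  [-2/5, 1, -3/10] . (a_2, a_3, a_4) = 3/10
  [-1/10, -3/10, 9/10] . (a_2, a_3, a_4) = 2/5

Solving yields:
  a_2 = 556/605
  a_3 = 559/605
  a_4 = 47/55

Starting state is 3, so the absorption probability is a_3 = 559/605.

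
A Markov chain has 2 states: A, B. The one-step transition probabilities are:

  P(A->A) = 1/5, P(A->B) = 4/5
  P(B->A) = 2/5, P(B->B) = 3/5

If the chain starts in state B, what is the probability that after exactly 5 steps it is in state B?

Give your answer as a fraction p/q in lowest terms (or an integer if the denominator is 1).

Answer: 2083/3125

Derivation:
Computing P^5 by repeated multiplication:
P^1 =
  A: [1/5, 4/5]
  B: [2/5, 3/5]
P^2 =
  A: [9/25, 16/25]
  B: [8/25, 17/25]
P^3 =
  A: [41/125, 84/125]
  B: [42/125, 83/125]
P^4 =
  A: [209/625, 416/625]
  B: [208/625, 417/625]
P^5 =
  A: [1041/3125, 2084/3125]
  B: [1042/3125, 2083/3125]

(P^5)[B -> B] = 2083/3125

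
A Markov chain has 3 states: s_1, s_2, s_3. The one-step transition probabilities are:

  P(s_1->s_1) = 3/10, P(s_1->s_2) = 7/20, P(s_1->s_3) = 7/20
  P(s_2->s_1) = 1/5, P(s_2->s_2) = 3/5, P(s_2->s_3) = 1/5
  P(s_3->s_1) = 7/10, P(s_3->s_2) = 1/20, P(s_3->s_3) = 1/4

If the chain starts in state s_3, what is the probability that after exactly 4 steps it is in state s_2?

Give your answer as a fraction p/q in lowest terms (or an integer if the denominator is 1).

Answer: 55859/160000

Derivation:
Computing P^4 by repeated multiplication:
P^1 =
  s_1: [3/10, 7/20, 7/20]
  s_2: [1/5, 3/5, 1/5]
  s_3: [7/10, 1/20, 1/4]
P^2 =
  s_1: [81/200, 133/400, 21/80]
  s_2: [8/25, 11/25, 6/25]
  s_3: [79/200, 23/80, 127/400]
P^3 =
  s_1: [1487/4000, 567/1600, 2191/8000]
  s_2: [44/125, 97/250, 13/50]
  s_3: [1593/4000, 2613/8000, 2201/8000]
P^4 =
  s_1: [29929/80000, 57029/160000, 43113/160000]
  s_2: [913/2500, 369/1000, 1329/5000]
  s_3: [30191/80000, 55859/160000, 43759/160000]

(P^4)[s_3 -> s_2] = 55859/160000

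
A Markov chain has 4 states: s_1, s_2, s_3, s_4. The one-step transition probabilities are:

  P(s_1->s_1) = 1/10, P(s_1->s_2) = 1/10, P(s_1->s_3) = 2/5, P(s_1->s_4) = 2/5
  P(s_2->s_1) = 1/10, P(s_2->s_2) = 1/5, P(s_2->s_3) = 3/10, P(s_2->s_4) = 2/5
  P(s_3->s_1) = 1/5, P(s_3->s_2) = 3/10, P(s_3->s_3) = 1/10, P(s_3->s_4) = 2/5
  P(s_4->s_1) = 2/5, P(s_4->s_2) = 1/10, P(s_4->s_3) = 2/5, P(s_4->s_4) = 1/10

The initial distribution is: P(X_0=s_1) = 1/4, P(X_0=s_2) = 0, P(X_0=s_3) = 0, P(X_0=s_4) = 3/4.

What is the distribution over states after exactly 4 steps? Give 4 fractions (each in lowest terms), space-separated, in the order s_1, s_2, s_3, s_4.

Propagating the distribution step by step (d_{t+1} = d_t * P):
d_0 = (s_1=1/4, s_2=0, s_3=0, s_4=3/4)
  d_1[s_1] = 1/4*1/10 + 0*1/10 + 0*1/5 + 3/4*2/5 = 13/40
  d_1[s_2] = 1/4*1/10 + 0*1/5 + 0*3/10 + 3/4*1/10 = 1/10
  d_1[s_3] = 1/4*2/5 + 0*3/10 + 0*1/10 + 3/4*2/5 = 2/5
  d_1[s_4] = 1/4*2/5 + 0*2/5 + 0*2/5 + 3/4*1/10 = 7/40
d_1 = (s_1=13/40, s_2=1/10, s_3=2/5, s_4=7/40)
  d_2[s_1] = 13/40*1/10 + 1/10*1/10 + 2/5*1/5 + 7/40*2/5 = 77/400
  d_2[s_2] = 13/40*1/10 + 1/10*1/5 + 2/5*3/10 + 7/40*1/10 = 19/100
  d_2[s_3] = 13/40*2/5 + 1/10*3/10 + 2/5*1/10 + 7/40*2/5 = 27/100
  d_2[s_4] = 13/40*2/5 + 1/10*2/5 + 2/5*2/5 + 7/40*1/10 = 139/400
d_2 = (s_1=77/400, s_2=19/100, s_3=27/100, s_4=139/400)
  d_3[s_1] = 77/400*1/10 + 19/100*1/10 + 27/100*1/5 + 139/400*2/5 = 37/160
  d_3[s_2] = 77/400*1/10 + 19/100*1/5 + 27/100*3/10 + 139/400*1/10 = 173/1000
  d_3[s_3] = 77/400*2/5 + 19/100*3/10 + 27/100*1/10 + 139/400*2/5 = 3/10
  d_3[s_4] = 77/400*2/5 + 19/100*2/5 + 27/100*2/5 + 139/400*1/10 = 1183/4000
d_3 = (s_1=37/160, s_2=173/1000, s_3=3/10, s_4=1183/4000)
  d_4[s_1] = 37/160*1/10 + 173/1000*1/10 + 3/10*1/5 + 1183/4000*2/5 = 8749/40000
  d_4[s_2] = 37/160*1/10 + 173/1000*1/5 + 3/10*3/10 + 1183/4000*1/10 = 1773/10000
  d_4[s_3] = 37/160*2/5 + 173/1000*3/10 + 3/10*1/10 + 1183/4000*2/5 = 2927/10000
  d_4[s_4] = 37/160*2/5 + 173/1000*2/5 + 3/10*2/5 + 1183/4000*1/10 = 12451/40000
d_4 = (s_1=8749/40000, s_2=1773/10000, s_3=2927/10000, s_4=12451/40000)

Answer: 8749/40000 1773/10000 2927/10000 12451/40000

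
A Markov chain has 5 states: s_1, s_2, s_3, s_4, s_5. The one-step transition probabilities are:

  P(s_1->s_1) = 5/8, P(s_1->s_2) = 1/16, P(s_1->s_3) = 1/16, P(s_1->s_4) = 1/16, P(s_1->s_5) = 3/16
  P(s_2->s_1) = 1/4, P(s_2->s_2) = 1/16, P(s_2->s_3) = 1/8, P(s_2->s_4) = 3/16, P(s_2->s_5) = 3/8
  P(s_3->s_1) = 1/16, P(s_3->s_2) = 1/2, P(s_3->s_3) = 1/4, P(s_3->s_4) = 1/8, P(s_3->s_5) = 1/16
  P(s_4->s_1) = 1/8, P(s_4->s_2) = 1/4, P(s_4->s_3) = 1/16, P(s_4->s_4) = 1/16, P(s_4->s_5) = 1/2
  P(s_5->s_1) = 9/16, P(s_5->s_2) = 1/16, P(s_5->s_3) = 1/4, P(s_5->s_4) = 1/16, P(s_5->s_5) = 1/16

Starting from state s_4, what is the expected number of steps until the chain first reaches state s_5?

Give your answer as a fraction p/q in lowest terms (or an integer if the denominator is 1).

Let h_i = expected steps to first reach s_5 from state i.
Boundary: h_s_5 = 0.
First-step equations for the other states:
  h_s_1 = 1 + 5/8*h_s_1 + 1/16*h_s_2 + 1/16*h_s_3 + 1/16*h_s_4 + 3/16*h_s_5
  h_s_2 = 1 + 1/4*h_s_1 + 1/16*h_s_2 + 1/8*h_s_3 + 3/16*h_s_4 + 3/8*h_s_5
  h_s_3 = 1 + 1/16*h_s_1 + 1/2*h_s_2 + 1/4*h_s_3 + 1/8*h_s_4 + 1/16*h_s_5
  h_s_4 = 1 + 1/8*h_s_1 + 1/4*h_s_2 + 1/16*h_s_3 + 1/16*h_s_4 + 1/2*h_s_5

Substituting h_s_5 = 0 and rearranging gives the linear system (I - Q) h = 1:
  [3/8, -1/16, -1/16, -1/16] . (h_s_1, h_s_2, h_s_3, h_s_4) = 1
  [-1/4, 15/16, -1/8, -3/16] . (h_s_1, h_s_2, h_s_3, h_s_4) = 1
  [-1/16, -1/2, 3/4, -1/8] . (h_s_1, h_s_2, h_s_3, h_s_4) = 1
  [-1/8, -1/4, -1/16, 15/16] . (h_s_1, h_s_2, h_s_3, h_s_4) = 1

Solving yields:
  h_s_1 = 50160/11243
  h_s_2 = 38528/11243
  h_s_3 = 50240/11243
  h_s_4 = 32304/11243

Starting state is s_4, so the expected hitting time is h_s_4 = 32304/11243.

Answer: 32304/11243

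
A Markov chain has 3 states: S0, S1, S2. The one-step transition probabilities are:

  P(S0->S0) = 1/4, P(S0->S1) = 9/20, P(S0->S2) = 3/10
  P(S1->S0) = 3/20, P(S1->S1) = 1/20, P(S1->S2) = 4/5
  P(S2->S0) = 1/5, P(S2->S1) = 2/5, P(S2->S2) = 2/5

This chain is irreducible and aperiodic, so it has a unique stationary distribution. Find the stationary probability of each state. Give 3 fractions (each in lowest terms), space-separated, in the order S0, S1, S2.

The stationary distribution satisfies pi = pi * P, i.e.:
  pi_S0 = 1/4*pi_S0 + 3/20*pi_S1 + 1/5*pi_S2
  pi_S1 = 9/20*pi_S0 + 1/20*pi_S1 + 2/5*pi_S2
  pi_S2 = 3/10*pi_S0 + 4/5*pi_S1 + 2/5*pi_S2
with normalization: pi_S0 + pi_S1 + pi_S2 = 1.

Using the first 2 balance equations plus normalization, the linear system A*pi = b is:
  [-3/4, 3/20, 1/5] . pi = 0
  [9/20, -19/20, 2/5] . pi = 0
  [1, 1, 1] . pi = 1

Solving yields:
  pi_S0 = 50/257
  pi_S1 = 78/257
  pi_S2 = 129/257

Verification (pi * P):
  50/257*1/4 + 78/257*3/20 + 129/257*1/5 = 50/257 = pi_S0  (ok)
  50/257*9/20 + 78/257*1/20 + 129/257*2/5 = 78/257 = pi_S1  (ok)
  50/257*3/10 + 78/257*4/5 + 129/257*2/5 = 129/257 = pi_S2  (ok)

Answer: 50/257 78/257 129/257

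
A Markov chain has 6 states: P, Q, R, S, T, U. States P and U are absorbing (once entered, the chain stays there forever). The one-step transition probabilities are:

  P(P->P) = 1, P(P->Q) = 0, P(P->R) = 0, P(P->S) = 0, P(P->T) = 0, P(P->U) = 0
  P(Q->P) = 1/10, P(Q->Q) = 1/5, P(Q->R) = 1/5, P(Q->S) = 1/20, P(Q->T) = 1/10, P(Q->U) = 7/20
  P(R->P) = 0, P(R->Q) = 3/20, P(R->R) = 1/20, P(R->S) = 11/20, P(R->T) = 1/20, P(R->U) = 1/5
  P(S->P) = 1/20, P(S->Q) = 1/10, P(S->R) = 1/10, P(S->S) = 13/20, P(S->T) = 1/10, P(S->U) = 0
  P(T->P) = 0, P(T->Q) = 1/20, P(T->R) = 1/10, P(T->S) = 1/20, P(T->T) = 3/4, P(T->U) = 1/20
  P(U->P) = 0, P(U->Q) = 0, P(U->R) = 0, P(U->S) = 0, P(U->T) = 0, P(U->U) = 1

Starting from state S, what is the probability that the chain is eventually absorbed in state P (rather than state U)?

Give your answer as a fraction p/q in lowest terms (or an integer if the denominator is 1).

Let a_i = P(absorbed in P | start in state i).
Boundary conditions: a_P = 1, a_U = 0.
For each transient state i, a_i = sum_j P(i->j) * a_j:
  a_Q = 1/10*a_P + 1/5*a_Q + 1/5*a_R + 1/20*a_S + 1/10*a_T + 7/20*a_U
  a_R = 0*a_P + 3/20*a_Q + 1/20*a_R + 11/20*a_S + 1/20*a_T + 1/5*a_U
  a_S = 1/20*a_P + 1/10*a_Q + 1/10*a_R + 13/20*a_S + 1/10*a_T + 0*a_U
  a_T = 0*a_P + 1/20*a_Q + 1/10*a_R + 1/20*a_S + 3/4*a_T + 1/20*a_U

Substituting a_P = 1 and a_U = 0, rearrange to (I - Q) a = r where r[i] = P(i -> P):
  [4/5, -1/5, -1/20, -1/10] . (a_Q, a_R, a_S, a_T) = 1/10
  [-3/20, 19/20, -11/20, -1/20] . (a_Q, a_R, a_S, a_T) = 0
  [-1/10, -1/10, 7/20, -1/10] . (a_Q, a_R, a_S, a_T) = 1/20
  [-1/20, -1/10, -1/20, 1/4] . (a_Q, a_R, a_S, a_T) = 0

Solving yields:
  a_Q = 1313/5602
  a_R = 688/2801
  a_S = 955/2801
  a_T = 1195/5602

Starting state is S, so the absorption probability is a_S = 955/2801.

Answer: 955/2801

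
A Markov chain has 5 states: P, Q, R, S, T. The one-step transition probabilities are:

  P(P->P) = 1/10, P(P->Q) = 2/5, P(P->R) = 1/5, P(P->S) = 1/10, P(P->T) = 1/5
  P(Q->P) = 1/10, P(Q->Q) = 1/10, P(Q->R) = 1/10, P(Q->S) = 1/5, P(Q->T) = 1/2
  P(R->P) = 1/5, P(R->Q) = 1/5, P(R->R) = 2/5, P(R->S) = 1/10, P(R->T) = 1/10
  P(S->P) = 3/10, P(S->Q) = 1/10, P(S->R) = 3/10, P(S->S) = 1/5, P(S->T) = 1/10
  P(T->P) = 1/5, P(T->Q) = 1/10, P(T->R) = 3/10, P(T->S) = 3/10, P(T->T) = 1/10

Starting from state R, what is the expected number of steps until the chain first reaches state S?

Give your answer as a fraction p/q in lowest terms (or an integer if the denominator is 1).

Answer: 335/53

Derivation:
Let h_i = expected steps to first reach S from state i.
Boundary: h_S = 0.
First-step equations for the other states:
  h_P = 1 + 1/10*h_P + 2/5*h_Q + 1/5*h_R + 1/10*h_S + 1/5*h_T
  h_Q = 1 + 1/10*h_P + 1/10*h_Q + 1/10*h_R + 1/5*h_S + 1/2*h_T
  h_R = 1 + 1/5*h_P + 1/5*h_Q + 2/5*h_R + 1/10*h_S + 1/10*h_T
  h_T = 1 + 1/5*h_P + 1/10*h_Q + 3/10*h_R + 3/10*h_S + 1/10*h_T

Substituting h_S = 0 and rearranging gives the linear system (I - Q) h = 1:
  [9/10, -2/5, -1/5, -1/5] . (h_P, h_Q, h_R, h_T) = 1
  [-1/10, 9/10, -1/10, -1/2] . (h_P, h_Q, h_R, h_T) = 1
  [-1/5, -1/5, 3/5, -1/10] . (h_P, h_Q, h_R, h_T) = 1
  [-1/5, -1/10, -3/10, 9/10] . (h_P, h_Q, h_R, h_T) = 1

Solving yields:
  h_P = 320/53
  h_Q = 5385/1007
  h_R = 335/53
  h_T = 5190/1007

Starting state is R, so the expected hitting time is h_R = 335/53.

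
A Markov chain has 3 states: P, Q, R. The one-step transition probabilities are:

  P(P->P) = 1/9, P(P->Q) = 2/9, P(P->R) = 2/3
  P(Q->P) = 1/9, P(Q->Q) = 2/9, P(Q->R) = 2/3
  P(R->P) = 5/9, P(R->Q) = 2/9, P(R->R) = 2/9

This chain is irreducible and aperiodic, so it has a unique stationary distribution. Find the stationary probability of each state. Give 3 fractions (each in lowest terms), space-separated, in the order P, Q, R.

The stationary distribution satisfies pi = pi * P, i.e.:
  pi_P = 1/9*pi_P + 1/9*pi_Q + 5/9*pi_R
  pi_Q = 2/9*pi_P + 2/9*pi_Q + 2/9*pi_R
  pi_R = 2/3*pi_P + 2/3*pi_Q + 2/9*pi_R
with normalization: pi_P + pi_Q + pi_R = 1.

Using the first 2 balance equations plus normalization, the linear system A*pi = b is:
  [-8/9, 1/9, 5/9] . pi = 0
  [2/9, -7/9, 2/9] . pi = 0
  [1, 1, 1] . pi = 1

Solving yields:
  pi_P = 37/117
  pi_Q = 2/9
  pi_R = 6/13

Verification (pi * P):
  37/117*1/9 + 2/9*1/9 + 6/13*5/9 = 37/117 = pi_P  (ok)
  37/117*2/9 + 2/9*2/9 + 6/13*2/9 = 2/9 = pi_Q  (ok)
  37/117*2/3 + 2/9*2/3 + 6/13*2/9 = 6/13 = pi_R  (ok)

Answer: 37/117 2/9 6/13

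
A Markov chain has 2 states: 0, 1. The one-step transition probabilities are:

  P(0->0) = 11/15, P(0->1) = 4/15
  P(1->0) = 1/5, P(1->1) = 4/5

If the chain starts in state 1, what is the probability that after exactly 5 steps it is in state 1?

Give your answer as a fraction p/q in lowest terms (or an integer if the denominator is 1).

Computing P^5 by repeated multiplication:
P^1 =
  0: [11/15, 4/15]
  1: [1/5, 4/5]
P^2 =
  0: [133/225, 92/225]
  1: [23/75, 52/75]
P^3 =
  0: [1739/3375, 1636/3375]
  1: [409/1125, 716/1125]
P^4 =
  0: [24037/50625, 26588/50625]
  1: [6647/16875, 10228/16875]
P^5 =
  0: [344171/759375, 415204/759375]
  1: [103801/253125, 149324/253125]

(P^5)[1 -> 1] = 149324/253125

Answer: 149324/253125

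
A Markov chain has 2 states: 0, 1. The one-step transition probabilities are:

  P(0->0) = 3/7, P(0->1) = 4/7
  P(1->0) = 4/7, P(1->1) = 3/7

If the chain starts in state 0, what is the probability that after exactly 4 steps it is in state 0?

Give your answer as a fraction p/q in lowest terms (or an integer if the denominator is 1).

Computing P^4 by repeated multiplication:
P^1 =
  0: [3/7, 4/7]
  1: [4/7, 3/7]
P^2 =
  0: [25/49, 24/49]
  1: [24/49, 25/49]
P^3 =
  0: [171/343, 172/343]
  1: [172/343, 171/343]
P^4 =
  0: [1201/2401, 1200/2401]
  1: [1200/2401, 1201/2401]

(P^4)[0 -> 0] = 1201/2401

Answer: 1201/2401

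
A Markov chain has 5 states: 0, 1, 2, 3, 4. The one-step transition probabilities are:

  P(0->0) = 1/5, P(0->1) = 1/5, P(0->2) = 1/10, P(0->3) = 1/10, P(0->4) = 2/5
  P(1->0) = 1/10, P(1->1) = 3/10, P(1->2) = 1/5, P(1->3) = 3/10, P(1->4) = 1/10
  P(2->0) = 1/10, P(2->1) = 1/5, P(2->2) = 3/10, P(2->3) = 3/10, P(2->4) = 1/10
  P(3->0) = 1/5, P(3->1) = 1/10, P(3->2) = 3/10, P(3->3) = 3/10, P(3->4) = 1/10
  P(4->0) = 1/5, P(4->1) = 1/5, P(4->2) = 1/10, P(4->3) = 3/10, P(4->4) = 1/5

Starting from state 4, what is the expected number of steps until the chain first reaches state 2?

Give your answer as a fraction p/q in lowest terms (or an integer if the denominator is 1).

Answer: 2255/388

Derivation:
Let h_i = expected steps to first reach 2 from state i.
Boundary: h_2 = 0.
First-step equations for the other states:
  h_0 = 1 + 1/5*h_0 + 1/5*h_1 + 1/10*h_2 + 1/10*h_3 + 2/5*h_4
  h_1 = 1 + 1/10*h_0 + 3/10*h_1 + 1/5*h_2 + 3/10*h_3 + 1/10*h_4
  h_3 = 1 + 1/5*h_0 + 1/10*h_1 + 3/10*h_2 + 3/10*h_3 + 1/10*h_4
  h_4 = 1 + 1/5*h_0 + 1/5*h_1 + 1/10*h_2 + 3/10*h_3 + 1/5*h_4

Substituting h_2 = 0 and rearranging gives the linear system (I - Q) h = 1:
  [4/5, -1/5, -1/10, -2/5] . (h_0, h_1, h_3, h_4) = 1
  [-1/10, 7/10, -3/10, -1/10] . (h_0, h_1, h_3, h_4) = 1
  [-1/5, -1/10, 7/10, -1/10] . (h_0, h_1, h_3, h_4) = 1
  [-1/5, -1/5, -3/10, 4/5] . (h_0, h_1, h_3, h_4) = 1

Solving yields:
  h_0 = 585/97
  h_1 = 1995/388
  h_3 = 915/194
  h_4 = 2255/388

Starting state is 4, so the expected hitting time is h_4 = 2255/388.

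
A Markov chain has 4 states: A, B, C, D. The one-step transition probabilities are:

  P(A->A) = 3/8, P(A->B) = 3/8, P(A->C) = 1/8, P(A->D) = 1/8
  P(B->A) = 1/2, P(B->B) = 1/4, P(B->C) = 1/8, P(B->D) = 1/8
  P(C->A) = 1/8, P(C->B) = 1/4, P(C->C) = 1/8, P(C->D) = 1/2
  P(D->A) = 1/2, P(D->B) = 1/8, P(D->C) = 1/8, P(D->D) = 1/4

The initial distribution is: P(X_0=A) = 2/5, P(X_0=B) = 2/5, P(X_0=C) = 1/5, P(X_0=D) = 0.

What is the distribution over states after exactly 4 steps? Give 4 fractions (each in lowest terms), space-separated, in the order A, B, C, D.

Propagating the distribution step by step (d_{t+1} = d_t * P):
d_0 = (A=2/5, B=2/5, C=1/5, D=0)
  d_1[A] = 2/5*3/8 + 2/5*1/2 + 1/5*1/8 + 0*1/2 = 3/8
  d_1[B] = 2/5*3/8 + 2/5*1/4 + 1/5*1/4 + 0*1/8 = 3/10
  d_1[C] = 2/5*1/8 + 2/5*1/8 + 1/5*1/8 + 0*1/8 = 1/8
  d_1[D] = 2/5*1/8 + 2/5*1/8 + 1/5*1/2 + 0*1/4 = 1/5
d_1 = (A=3/8, B=3/10, C=1/8, D=1/5)
  d_2[A] = 3/8*3/8 + 3/10*1/2 + 1/8*1/8 + 1/5*1/2 = 13/32
  d_2[B] = 3/8*3/8 + 3/10*1/4 + 1/8*1/4 + 1/5*1/8 = 87/320
  d_2[C] = 3/8*1/8 + 3/10*1/8 + 1/8*1/8 + 1/5*1/8 = 1/8
  d_2[D] = 3/8*1/8 + 3/10*1/8 + 1/8*1/2 + 1/5*1/4 = 63/320
d_2 = (A=13/32, B=87/320, C=1/8, D=63/320)
  d_3[A] = 13/32*3/8 + 87/320*1/2 + 1/8*1/8 + 63/320*1/2 = 103/256
  d_3[B] = 13/32*3/8 + 87/320*1/4 + 1/8*1/4 + 63/320*1/8 = 707/2560
  d_3[C] = 13/32*1/8 + 87/320*1/8 + 1/8*1/8 + 63/320*1/8 = 1/8
  d_3[D] = 13/32*1/8 + 87/320*1/8 + 1/8*1/2 + 63/320*1/4 = 503/2560
d_3 = (A=103/256, B=707/2560, C=1/8, D=503/2560)
  d_4[A] = 103/256*3/8 + 707/2560*1/2 + 1/8*1/8 + 503/2560*1/2 = 825/2048
  d_4[B] = 103/256*3/8 + 707/2560*1/4 + 1/8*1/4 + 503/2560*1/8 = 5647/20480
  d_4[C] = 103/256*1/8 + 707/2560*1/8 + 1/8*1/8 + 503/2560*1/8 = 1/8
  d_4[D] = 103/256*1/8 + 707/2560*1/8 + 1/8*1/2 + 503/2560*1/4 = 4023/20480
d_4 = (A=825/2048, B=5647/20480, C=1/8, D=4023/20480)

Answer: 825/2048 5647/20480 1/8 4023/20480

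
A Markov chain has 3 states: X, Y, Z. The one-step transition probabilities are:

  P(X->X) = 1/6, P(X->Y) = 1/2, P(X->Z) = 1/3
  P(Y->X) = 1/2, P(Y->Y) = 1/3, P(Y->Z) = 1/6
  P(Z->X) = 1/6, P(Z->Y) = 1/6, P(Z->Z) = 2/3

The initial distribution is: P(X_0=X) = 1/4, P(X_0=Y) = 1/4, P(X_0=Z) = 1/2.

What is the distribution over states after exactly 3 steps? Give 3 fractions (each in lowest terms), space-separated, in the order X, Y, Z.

Answer: 115/432 263/864 371/864

Derivation:
Propagating the distribution step by step (d_{t+1} = d_t * P):
d_0 = (X=1/4, Y=1/4, Z=1/2)
  d_1[X] = 1/4*1/6 + 1/4*1/2 + 1/2*1/6 = 1/4
  d_1[Y] = 1/4*1/2 + 1/4*1/3 + 1/2*1/6 = 7/24
  d_1[Z] = 1/4*1/3 + 1/4*1/6 + 1/2*2/3 = 11/24
d_1 = (X=1/4, Y=7/24, Z=11/24)
  d_2[X] = 1/4*1/6 + 7/24*1/2 + 11/24*1/6 = 19/72
  d_2[Y] = 1/4*1/2 + 7/24*1/3 + 11/24*1/6 = 43/144
  d_2[Z] = 1/4*1/3 + 7/24*1/6 + 11/24*2/3 = 7/16
d_2 = (X=19/72, Y=43/144, Z=7/16)
  d_3[X] = 19/72*1/6 + 43/144*1/2 + 7/16*1/6 = 115/432
  d_3[Y] = 19/72*1/2 + 43/144*1/3 + 7/16*1/6 = 263/864
  d_3[Z] = 19/72*1/3 + 43/144*1/6 + 7/16*2/3 = 371/864
d_3 = (X=115/432, Y=263/864, Z=371/864)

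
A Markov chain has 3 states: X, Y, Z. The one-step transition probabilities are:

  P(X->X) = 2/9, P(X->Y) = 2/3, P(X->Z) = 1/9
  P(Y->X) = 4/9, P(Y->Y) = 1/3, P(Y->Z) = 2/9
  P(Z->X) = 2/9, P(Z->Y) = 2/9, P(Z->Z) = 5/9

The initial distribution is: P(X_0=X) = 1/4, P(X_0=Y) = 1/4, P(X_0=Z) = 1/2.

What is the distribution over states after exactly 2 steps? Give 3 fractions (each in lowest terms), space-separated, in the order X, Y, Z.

Answer: 49/162 125/324 101/324

Derivation:
Propagating the distribution step by step (d_{t+1} = d_t * P):
d_0 = (X=1/4, Y=1/4, Z=1/2)
  d_1[X] = 1/4*2/9 + 1/4*4/9 + 1/2*2/9 = 5/18
  d_1[Y] = 1/4*2/3 + 1/4*1/3 + 1/2*2/9 = 13/36
  d_1[Z] = 1/4*1/9 + 1/4*2/9 + 1/2*5/9 = 13/36
d_1 = (X=5/18, Y=13/36, Z=13/36)
  d_2[X] = 5/18*2/9 + 13/36*4/9 + 13/36*2/9 = 49/162
  d_2[Y] = 5/18*2/3 + 13/36*1/3 + 13/36*2/9 = 125/324
  d_2[Z] = 5/18*1/9 + 13/36*2/9 + 13/36*5/9 = 101/324
d_2 = (X=49/162, Y=125/324, Z=101/324)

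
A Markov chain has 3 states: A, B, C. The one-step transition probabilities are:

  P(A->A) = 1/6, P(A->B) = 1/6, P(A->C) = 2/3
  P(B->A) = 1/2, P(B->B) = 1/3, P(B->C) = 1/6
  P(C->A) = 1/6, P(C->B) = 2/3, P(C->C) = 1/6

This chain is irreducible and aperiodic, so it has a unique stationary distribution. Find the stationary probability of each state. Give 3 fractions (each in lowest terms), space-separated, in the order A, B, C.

Answer: 8/27 7/18 17/54

Derivation:
The stationary distribution satisfies pi = pi * P, i.e.:
  pi_A = 1/6*pi_A + 1/2*pi_B + 1/6*pi_C
  pi_B = 1/6*pi_A + 1/3*pi_B + 2/3*pi_C
  pi_C = 2/3*pi_A + 1/6*pi_B + 1/6*pi_C
with normalization: pi_A + pi_B + pi_C = 1.

Using the first 2 balance equations plus normalization, the linear system A*pi = b is:
  [-5/6, 1/2, 1/6] . pi = 0
  [1/6, -2/3, 2/3] . pi = 0
  [1, 1, 1] . pi = 1

Solving yields:
  pi_A = 8/27
  pi_B = 7/18
  pi_C = 17/54

Verification (pi * P):
  8/27*1/6 + 7/18*1/2 + 17/54*1/6 = 8/27 = pi_A  (ok)
  8/27*1/6 + 7/18*1/3 + 17/54*2/3 = 7/18 = pi_B  (ok)
  8/27*2/3 + 7/18*1/6 + 17/54*1/6 = 17/54 = pi_C  (ok)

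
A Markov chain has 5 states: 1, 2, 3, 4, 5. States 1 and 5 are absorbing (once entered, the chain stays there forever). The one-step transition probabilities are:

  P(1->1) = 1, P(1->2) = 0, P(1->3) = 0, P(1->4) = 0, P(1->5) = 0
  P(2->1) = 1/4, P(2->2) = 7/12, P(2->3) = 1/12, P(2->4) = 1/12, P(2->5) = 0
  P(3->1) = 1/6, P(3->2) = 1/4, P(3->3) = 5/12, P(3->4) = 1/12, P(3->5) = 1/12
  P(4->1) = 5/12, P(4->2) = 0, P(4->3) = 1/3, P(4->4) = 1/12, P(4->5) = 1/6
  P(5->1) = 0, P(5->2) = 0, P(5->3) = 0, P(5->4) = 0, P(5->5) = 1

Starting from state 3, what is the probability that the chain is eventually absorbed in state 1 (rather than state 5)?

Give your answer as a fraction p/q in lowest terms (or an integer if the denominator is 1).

Let a_i = P(absorbed in 1 | start in state i).
Boundary conditions: a_1 = 1, a_5 = 0.
For each transient state i, a_i = sum_j P(i->j) * a_j:
  a_2 = 1/4*a_1 + 7/12*a_2 + 1/12*a_3 + 1/12*a_4 + 0*a_5
  a_3 = 1/6*a_1 + 1/4*a_2 + 5/12*a_3 + 1/12*a_4 + 1/12*a_5
  a_4 = 5/12*a_1 + 0*a_2 + 1/3*a_3 + 1/12*a_4 + 1/6*a_5

Substituting a_1 = 1 and a_5 = 0, rearrange to (I - Q) a = r where r[i] = P(i -> 1):
  [5/12, -1/12, -1/12] . (a_2, a_3, a_4) = 1/4
  [-1/4, 7/12, -1/12] . (a_2, a_3, a_4) = 1/6
  [0, -1/3, 11/12] . (a_2, a_3, a_4) = 5/12

Solving yields:
  a_2 = 289/320
  a_3 = 249/320
  a_4 = 59/80

Starting state is 3, so the absorption probability is a_3 = 249/320.

Answer: 249/320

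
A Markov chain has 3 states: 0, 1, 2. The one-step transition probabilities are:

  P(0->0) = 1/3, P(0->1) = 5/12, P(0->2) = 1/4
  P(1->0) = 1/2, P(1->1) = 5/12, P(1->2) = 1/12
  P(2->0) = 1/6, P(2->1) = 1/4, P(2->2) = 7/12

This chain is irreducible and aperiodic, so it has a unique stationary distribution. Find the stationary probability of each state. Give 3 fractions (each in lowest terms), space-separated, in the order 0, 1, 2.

The stationary distribution satisfies pi = pi * P, i.e.:
  pi_0 = 1/3*pi_0 + 1/2*pi_1 + 1/6*pi_2
  pi_1 = 5/12*pi_0 + 5/12*pi_1 + 1/4*pi_2
  pi_2 = 1/4*pi_0 + 1/12*pi_1 + 7/12*pi_2
with normalization: pi_0 + pi_1 + pi_2 = 1.

Using the first 2 balance equations plus normalization, the linear system A*pi = b is:
  [-2/3, 1/2, 1/6] . pi = 0
  [5/12, -7/12, 1/4] . pi = 0
  [1, 1, 1] . pi = 1

Solving yields:
  pi_0 = 8/23
  pi_1 = 17/46
  pi_2 = 13/46

Verification (pi * P):
  8/23*1/3 + 17/46*1/2 + 13/46*1/6 = 8/23 = pi_0  (ok)
  8/23*5/12 + 17/46*5/12 + 13/46*1/4 = 17/46 = pi_1  (ok)
  8/23*1/4 + 17/46*1/12 + 13/46*7/12 = 13/46 = pi_2  (ok)

Answer: 8/23 17/46 13/46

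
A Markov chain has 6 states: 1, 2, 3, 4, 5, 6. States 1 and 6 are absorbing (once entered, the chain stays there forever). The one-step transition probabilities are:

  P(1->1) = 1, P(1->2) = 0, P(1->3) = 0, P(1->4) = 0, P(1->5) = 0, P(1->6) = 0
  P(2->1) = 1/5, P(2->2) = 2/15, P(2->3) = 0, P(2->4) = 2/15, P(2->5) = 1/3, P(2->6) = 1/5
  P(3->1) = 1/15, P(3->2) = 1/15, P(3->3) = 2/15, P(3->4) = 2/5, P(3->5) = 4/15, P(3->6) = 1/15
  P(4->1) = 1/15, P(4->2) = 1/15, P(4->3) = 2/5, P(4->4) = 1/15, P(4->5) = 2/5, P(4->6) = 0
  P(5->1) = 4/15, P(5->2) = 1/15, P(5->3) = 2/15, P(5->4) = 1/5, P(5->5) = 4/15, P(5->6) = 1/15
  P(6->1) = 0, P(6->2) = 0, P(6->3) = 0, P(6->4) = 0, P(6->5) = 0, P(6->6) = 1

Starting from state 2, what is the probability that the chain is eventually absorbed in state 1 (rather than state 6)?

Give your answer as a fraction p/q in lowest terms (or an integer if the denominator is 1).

Let a_i = P(absorbed in 1 | start in state i).
Boundary conditions: a_1 = 1, a_6 = 0.
For each transient state i, a_i = sum_j P(i->j) * a_j:
  a_2 = 1/5*a_1 + 2/15*a_2 + 0*a_3 + 2/15*a_4 + 1/3*a_5 + 1/5*a_6
  a_3 = 1/15*a_1 + 1/15*a_2 + 2/15*a_3 + 2/5*a_4 + 4/15*a_5 + 1/15*a_6
  a_4 = 1/15*a_1 + 1/15*a_2 + 2/5*a_3 + 1/15*a_4 + 2/5*a_5 + 0*a_6
  a_5 = 4/15*a_1 + 1/15*a_2 + 2/15*a_3 + 1/5*a_4 + 4/15*a_5 + 1/15*a_6

Substituting a_1 = 1 and a_6 = 0, rearrange to (I - Q) a = r where r[i] = P(i -> 1):
  [13/15, 0, -2/15, -1/3] . (a_2, a_3, a_4, a_5) = 1/5
  [-1/15, 13/15, -2/5, -4/15] . (a_2, a_3, a_4, a_5) = 1/15
  [-1/15, -2/5, 14/15, -2/5] . (a_2, a_3, a_4, a_5) = 1/15
  [-1/15, -2/15, -1/5, 11/15] . (a_2, a_3, a_4, a_5) = 4/15

Solving yields:
  a_2 = 2665/4221
  a_3 = 2932/4221
  a_4 = 443/603
  a_5 = 1052/1407

Starting state is 2, so the absorption probability is a_2 = 2665/4221.

Answer: 2665/4221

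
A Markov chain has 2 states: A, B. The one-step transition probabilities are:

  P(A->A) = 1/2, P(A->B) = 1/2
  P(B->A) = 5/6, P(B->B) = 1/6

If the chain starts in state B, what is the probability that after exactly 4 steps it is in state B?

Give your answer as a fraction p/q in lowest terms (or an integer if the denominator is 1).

Answer: 31/81

Derivation:
Computing P^4 by repeated multiplication:
P^1 =
  A: [1/2, 1/2]
  B: [5/6, 1/6]
P^2 =
  A: [2/3, 1/3]
  B: [5/9, 4/9]
P^3 =
  A: [11/18, 7/18]
  B: [35/54, 19/54]
P^4 =
  A: [17/27, 10/27]
  B: [50/81, 31/81]

(P^4)[B -> B] = 31/81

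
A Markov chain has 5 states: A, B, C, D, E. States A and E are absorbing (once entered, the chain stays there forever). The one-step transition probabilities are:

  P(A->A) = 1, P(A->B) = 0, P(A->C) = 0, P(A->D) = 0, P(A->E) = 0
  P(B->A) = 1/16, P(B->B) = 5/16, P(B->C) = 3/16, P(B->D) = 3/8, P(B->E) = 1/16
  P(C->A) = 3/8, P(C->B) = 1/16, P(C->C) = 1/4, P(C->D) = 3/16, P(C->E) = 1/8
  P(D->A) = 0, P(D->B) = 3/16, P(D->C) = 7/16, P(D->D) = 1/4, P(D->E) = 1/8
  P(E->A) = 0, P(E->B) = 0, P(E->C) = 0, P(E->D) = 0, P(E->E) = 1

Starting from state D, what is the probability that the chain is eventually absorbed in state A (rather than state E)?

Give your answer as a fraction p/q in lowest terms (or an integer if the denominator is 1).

Answer: 13/24

Derivation:
Let a_i = P(absorbed in A | start in state i).
Boundary conditions: a_A = 1, a_E = 0.
For each transient state i, a_i = sum_j P(i->j) * a_j:
  a_B = 1/16*a_A + 5/16*a_B + 3/16*a_C + 3/8*a_D + 1/16*a_E
  a_C = 3/8*a_A + 1/16*a_B + 1/4*a_C + 3/16*a_D + 1/8*a_E
  a_D = 0*a_A + 3/16*a_B + 7/16*a_C + 1/4*a_D + 1/8*a_E

Substituting a_A = 1 and a_E = 0, rearrange to (I - Q) a = r where r[i] = P(i -> A):
  [11/16, -3/16, -3/8] . (a_B, a_C, a_D) = 1/16
  [-1/16, 3/4, -3/16] . (a_B, a_C, a_D) = 3/8
  [-3/16, -7/16, 3/4] . (a_B, a_C, a_D) = 0

Solving yields:
  a_B = 197/344
  a_C = 235/344
  a_D = 13/24

Starting state is D, so the absorption probability is a_D = 13/24.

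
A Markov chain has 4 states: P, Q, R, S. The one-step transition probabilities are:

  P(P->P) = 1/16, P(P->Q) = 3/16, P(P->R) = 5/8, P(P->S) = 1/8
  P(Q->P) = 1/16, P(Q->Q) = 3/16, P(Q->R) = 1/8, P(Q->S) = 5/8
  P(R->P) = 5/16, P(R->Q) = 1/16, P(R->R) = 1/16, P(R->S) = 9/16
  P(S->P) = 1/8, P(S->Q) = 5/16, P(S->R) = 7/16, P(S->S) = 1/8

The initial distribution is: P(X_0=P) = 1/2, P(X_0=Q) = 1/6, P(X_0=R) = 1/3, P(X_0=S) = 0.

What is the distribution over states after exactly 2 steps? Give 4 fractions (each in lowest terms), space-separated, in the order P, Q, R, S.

Propagating the distribution step by step (d_{t+1} = d_t * P):
d_0 = (P=1/2, Q=1/6, R=1/3, S=0)
  d_1[P] = 1/2*1/16 + 1/6*1/16 + 1/3*5/16 + 0*1/8 = 7/48
  d_1[Q] = 1/2*3/16 + 1/6*3/16 + 1/3*1/16 + 0*5/16 = 7/48
  d_1[R] = 1/2*5/8 + 1/6*1/8 + 1/3*1/16 + 0*7/16 = 17/48
  d_1[S] = 1/2*1/8 + 1/6*5/8 + 1/3*9/16 + 0*1/8 = 17/48
d_1 = (P=7/48, Q=7/48, R=17/48, S=17/48)
  d_2[P] = 7/48*1/16 + 7/48*1/16 + 17/48*5/16 + 17/48*1/8 = 133/768
  d_2[Q] = 7/48*3/16 + 7/48*3/16 + 17/48*1/16 + 17/48*5/16 = 3/16
  d_2[R] = 7/48*5/8 + 7/48*1/8 + 17/48*1/16 + 17/48*7/16 = 55/192
  d_2[S] = 7/48*1/8 + 7/48*5/8 + 17/48*9/16 + 17/48*1/8 = 271/768
d_2 = (P=133/768, Q=3/16, R=55/192, S=271/768)

Answer: 133/768 3/16 55/192 271/768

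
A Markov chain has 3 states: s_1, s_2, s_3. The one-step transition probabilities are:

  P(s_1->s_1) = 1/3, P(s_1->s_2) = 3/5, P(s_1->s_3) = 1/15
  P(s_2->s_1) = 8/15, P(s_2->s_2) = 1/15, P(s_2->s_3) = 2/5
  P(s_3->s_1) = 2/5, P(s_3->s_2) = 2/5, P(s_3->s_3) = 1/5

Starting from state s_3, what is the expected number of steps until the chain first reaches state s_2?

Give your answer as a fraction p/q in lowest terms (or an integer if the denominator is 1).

Let h_i = expected steps to first reach s_2 from state i.
Boundary: h_s_2 = 0.
First-step equations for the other states:
  h_s_1 = 1 + 1/3*h_s_1 + 3/5*h_s_2 + 1/15*h_s_3
  h_s_3 = 1 + 2/5*h_s_1 + 2/5*h_s_2 + 1/5*h_s_3

Substituting h_s_2 = 0 and rearranging gives the linear system (I - Q) h = 1:
  [2/3, -1/15] . (h_s_1, h_s_3) = 1
  [-2/5, 4/5] . (h_s_1, h_s_3) = 1

Solving yields:
  h_s_1 = 65/38
  h_s_3 = 40/19

Starting state is s_3, so the expected hitting time is h_s_3 = 40/19.

Answer: 40/19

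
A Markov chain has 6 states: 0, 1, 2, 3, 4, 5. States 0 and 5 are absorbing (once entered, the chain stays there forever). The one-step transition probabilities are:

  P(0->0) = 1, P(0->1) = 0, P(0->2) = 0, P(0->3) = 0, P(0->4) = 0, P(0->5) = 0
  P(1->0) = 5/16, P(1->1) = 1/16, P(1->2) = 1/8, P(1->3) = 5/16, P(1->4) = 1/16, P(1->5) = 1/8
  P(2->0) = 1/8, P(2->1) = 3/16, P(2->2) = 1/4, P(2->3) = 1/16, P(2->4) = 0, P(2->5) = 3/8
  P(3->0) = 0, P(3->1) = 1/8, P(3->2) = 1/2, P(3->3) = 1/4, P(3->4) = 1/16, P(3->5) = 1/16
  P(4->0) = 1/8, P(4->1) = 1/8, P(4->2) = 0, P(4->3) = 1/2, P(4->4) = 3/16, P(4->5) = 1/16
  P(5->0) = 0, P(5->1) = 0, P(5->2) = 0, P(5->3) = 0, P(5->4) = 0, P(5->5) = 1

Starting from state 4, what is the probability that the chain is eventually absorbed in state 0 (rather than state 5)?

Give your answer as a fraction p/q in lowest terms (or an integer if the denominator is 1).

Answer: 1121/2530

Derivation:
Let a_i = P(absorbed in 0 | start in state i).
Boundary conditions: a_0 = 1, a_5 = 0.
For each transient state i, a_i = sum_j P(i->j) * a_j:
  a_1 = 5/16*a_0 + 1/16*a_1 + 1/8*a_2 + 5/16*a_3 + 1/16*a_4 + 1/8*a_5
  a_2 = 1/8*a_0 + 3/16*a_1 + 1/4*a_2 + 1/16*a_3 + 0*a_4 + 3/8*a_5
  a_3 = 0*a_0 + 1/8*a_1 + 1/2*a_2 + 1/4*a_3 + 1/16*a_4 + 1/16*a_5
  a_4 = 1/8*a_0 + 1/8*a_1 + 0*a_2 + 1/2*a_3 + 3/16*a_4 + 1/16*a_5

Substituting a_0 = 1 and a_5 = 0, rearrange to (I - Q) a = r where r[i] = P(i -> 0):
  [15/16, -1/8, -5/16, -1/16] . (a_1, a_2, a_3, a_4) = 5/16
  [-3/16, 3/4, -1/16, 0] . (a_1, a_2, a_3, a_4) = 1/8
  [-1/8, -1/2, 3/4, -1/16] . (a_1, a_2, a_3, a_4) = 0
  [-1/8, 0, -1/2, 13/16] . (a_1, a_2, a_3, a_4) = 1/8

Solving yields:
  a_1 = 239/460
  a_2 = 411/1265
  a_3 = 1721/5060
  a_4 = 1121/2530

Starting state is 4, so the absorption probability is a_4 = 1121/2530.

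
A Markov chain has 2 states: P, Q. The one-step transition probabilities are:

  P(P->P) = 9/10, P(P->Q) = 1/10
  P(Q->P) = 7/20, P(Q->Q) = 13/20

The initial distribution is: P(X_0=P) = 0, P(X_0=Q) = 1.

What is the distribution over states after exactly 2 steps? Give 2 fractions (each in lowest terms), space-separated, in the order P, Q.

Propagating the distribution step by step (d_{t+1} = d_t * P):
d_0 = (P=0, Q=1)
  d_1[P] = 0*9/10 + 1*7/20 = 7/20
  d_1[Q] = 0*1/10 + 1*13/20 = 13/20
d_1 = (P=7/20, Q=13/20)
  d_2[P] = 7/20*9/10 + 13/20*7/20 = 217/400
  d_2[Q] = 7/20*1/10 + 13/20*13/20 = 183/400
d_2 = (P=217/400, Q=183/400)

Answer: 217/400 183/400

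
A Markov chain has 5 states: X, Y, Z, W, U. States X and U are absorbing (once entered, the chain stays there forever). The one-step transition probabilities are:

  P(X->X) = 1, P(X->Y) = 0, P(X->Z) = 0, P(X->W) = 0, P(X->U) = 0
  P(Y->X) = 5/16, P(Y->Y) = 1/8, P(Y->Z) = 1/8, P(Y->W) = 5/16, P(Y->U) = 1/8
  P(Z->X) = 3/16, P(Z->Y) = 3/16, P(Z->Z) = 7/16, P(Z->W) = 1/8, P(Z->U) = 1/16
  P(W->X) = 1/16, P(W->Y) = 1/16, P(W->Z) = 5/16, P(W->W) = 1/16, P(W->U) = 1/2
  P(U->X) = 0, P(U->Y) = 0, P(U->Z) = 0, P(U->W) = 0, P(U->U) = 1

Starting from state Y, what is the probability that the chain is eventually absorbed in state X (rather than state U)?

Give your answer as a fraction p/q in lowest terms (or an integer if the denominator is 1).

Answer: 839/1536

Derivation:
Let a_i = P(absorbed in X | start in state i).
Boundary conditions: a_X = 1, a_U = 0.
For each transient state i, a_i = sum_j P(i->j) * a_j:
  a_Y = 5/16*a_X + 1/8*a_Y + 1/8*a_Z + 5/16*a_W + 1/8*a_U
  a_Z = 3/16*a_X + 3/16*a_Y + 7/16*a_Z + 1/8*a_W + 1/16*a_U
  a_W = 1/16*a_X + 1/16*a_Y + 5/16*a_Z + 1/16*a_W + 1/2*a_U

Substituting a_X = 1 and a_U = 0, rearrange to (I - Q) a = r where r[i] = P(i -> X):
  [7/8, -1/8, -5/16] . (a_Y, a_Z, a_W) = 5/16
  [-3/16, 9/16, -1/8] . (a_Y, a_Z, a_W) = 3/16
  [-1/16, -5/16, 15/16] . (a_Y, a_Z, a_W) = 1/16

Solving yields:
  a_Y = 839/1536
  a_Z = 893/1536
  a_W = 19/64

Starting state is Y, so the absorption probability is a_Y = 839/1536.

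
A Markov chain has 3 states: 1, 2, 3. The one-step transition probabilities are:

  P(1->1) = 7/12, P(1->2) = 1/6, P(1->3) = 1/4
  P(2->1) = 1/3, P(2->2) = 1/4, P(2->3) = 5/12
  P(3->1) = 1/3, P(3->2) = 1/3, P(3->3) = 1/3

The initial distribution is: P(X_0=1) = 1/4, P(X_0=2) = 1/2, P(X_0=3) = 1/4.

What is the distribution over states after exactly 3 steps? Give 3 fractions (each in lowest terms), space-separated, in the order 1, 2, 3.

Propagating the distribution step by step (d_{t+1} = d_t * P):
d_0 = (1=1/4, 2=1/2, 3=1/4)
  d_1[1] = 1/4*7/12 + 1/2*1/3 + 1/4*1/3 = 19/48
  d_1[2] = 1/4*1/6 + 1/2*1/4 + 1/4*1/3 = 1/4
  d_1[3] = 1/4*1/4 + 1/2*5/12 + 1/4*1/3 = 17/48
d_1 = (1=19/48, 2=1/4, 3=17/48)
  d_2[1] = 19/48*7/12 + 1/4*1/3 + 17/48*1/3 = 83/192
  d_2[2] = 19/48*1/6 + 1/4*1/4 + 17/48*1/3 = 71/288
  d_2[3] = 19/48*1/4 + 1/4*5/12 + 17/48*1/3 = 185/576
d_2 = (1=83/192, 2=71/288, 3=185/576)
  d_3[1] = 83/192*7/12 + 71/288*1/3 + 185/576*1/3 = 113/256
  d_3[2] = 83/192*1/6 + 71/288*1/4 + 185/576*1/3 = 13/54
  d_3[3] = 83/192*1/4 + 71/288*5/12 + 185/576*1/3 = 2197/6912
d_3 = (1=113/256, 2=13/54, 3=2197/6912)

Answer: 113/256 13/54 2197/6912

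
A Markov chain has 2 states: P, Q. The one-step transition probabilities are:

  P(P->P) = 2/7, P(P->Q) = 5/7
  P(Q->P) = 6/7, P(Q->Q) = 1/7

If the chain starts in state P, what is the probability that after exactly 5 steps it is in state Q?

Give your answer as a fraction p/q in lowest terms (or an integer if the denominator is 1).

Answer: 8105/16807

Derivation:
Computing P^5 by repeated multiplication:
P^1 =
  P: [2/7, 5/7]
  Q: [6/7, 1/7]
P^2 =
  P: [34/49, 15/49]
  Q: [18/49, 31/49]
P^3 =
  P: [158/343, 185/343]
  Q: [222/343, 121/343]
P^4 =
  P: [1426/2401, 975/2401]
  Q: [1170/2401, 1231/2401]
P^5 =
  P: [8702/16807, 8105/16807]
  Q: [9726/16807, 7081/16807]

(P^5)[P -> Q] = 8105/16807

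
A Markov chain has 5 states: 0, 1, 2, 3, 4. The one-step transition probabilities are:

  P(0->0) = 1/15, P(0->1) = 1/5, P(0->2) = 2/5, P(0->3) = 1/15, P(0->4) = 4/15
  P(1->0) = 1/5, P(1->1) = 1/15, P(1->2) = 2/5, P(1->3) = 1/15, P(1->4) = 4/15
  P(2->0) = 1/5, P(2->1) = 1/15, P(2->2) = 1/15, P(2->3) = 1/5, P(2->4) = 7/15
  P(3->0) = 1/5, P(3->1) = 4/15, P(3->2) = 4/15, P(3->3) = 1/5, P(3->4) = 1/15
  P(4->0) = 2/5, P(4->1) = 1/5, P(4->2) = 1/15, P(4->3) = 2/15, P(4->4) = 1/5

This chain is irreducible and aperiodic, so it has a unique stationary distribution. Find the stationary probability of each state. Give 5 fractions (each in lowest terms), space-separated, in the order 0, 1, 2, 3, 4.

The stationary distribution satisfies pi = pi * P, i.e.:
  pi_0 = 1/15*pi_0 + 1/5*pi_1 + 1/5*pi_2 + 1/5*pi_3 + 2/5*pi_4
  pi_1 = 1/5*pi_0 + 1/15*pi_1 + 1/15*pi_2 + 4/15*pi_3 + 1/5*pi_4
  pi_2 = 2/5*pi_0 + 2/5*pi_1 + 1/15*pi_2 + 4/15*pi_3 + 1/15*pi_4
  pi_3 = 1/15*pi_0 + 1/15*pi_1 + 1/5*pi_2 + 1/5*pi_3 + 2/15*pi_4
  pi_4 = 4/15*pi_0 + 4/15*pi_1 + 7/15*pi_2 + 1/15*pi_3 + 1/5*pi_4
with normalization: pi_0 + pi_1 + pi_2 + pi_3 + pi_4 = 1.

Using the first 4 balance equations plus normalization, the linear system A*pi = b is:
  [-14/15, 1/5, 1/5, 1/5, 2/5] . pi = 0
  [1/5, -14/15, 1/15, 4/15, 1/5] . pi = 0
  [2/5, 2/5, -14/15, 4/15, 1/15] . pi = 0
  [1/15, 1/15, 1/5, -4/5, 2/15] . pi = 0
  [1, 1, 1, 1, 1] . pi = 1

Solving yields:
  pi_0 = 19/85
  pi_1 = 148/935
  pi_2 = 109/495
  pi_3 = 13/99
  pi_4 = 4/15

Verification (pi * P):
  19/85*1/15 + 148/935*1/5 + 109/495*1/5 + 13/99*1/5 + 4/15*2/5 = 19/85 = pi_0  (ok)
  19/85*1/5 + 148/935*1/15 + 109/495*1/15 + 13/99*4/15 + 4/15*1/5 = 148/935 = pi_1  (ok)
  19/85*2/5 + 148/935*2/5 + 109/495*1/15 + 13/99*4/15 + 4/15*1/15 = 109/495 = pi_2  (ok)
  19/85*1/15 + 148/935*1/15 + 109/495*1/5 + 13/99*1/5 + 4/15*2/15 = 13/99 = pi_3  (ok)
  19/85*4/15 + 148/935*4/15 + 109/495*7/15 + 13/99*1/15 + 4/15*1/5 = 4/15 = pi_4  (ok)

Answer: 19/85 148/935 109/495 13/99 4/15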